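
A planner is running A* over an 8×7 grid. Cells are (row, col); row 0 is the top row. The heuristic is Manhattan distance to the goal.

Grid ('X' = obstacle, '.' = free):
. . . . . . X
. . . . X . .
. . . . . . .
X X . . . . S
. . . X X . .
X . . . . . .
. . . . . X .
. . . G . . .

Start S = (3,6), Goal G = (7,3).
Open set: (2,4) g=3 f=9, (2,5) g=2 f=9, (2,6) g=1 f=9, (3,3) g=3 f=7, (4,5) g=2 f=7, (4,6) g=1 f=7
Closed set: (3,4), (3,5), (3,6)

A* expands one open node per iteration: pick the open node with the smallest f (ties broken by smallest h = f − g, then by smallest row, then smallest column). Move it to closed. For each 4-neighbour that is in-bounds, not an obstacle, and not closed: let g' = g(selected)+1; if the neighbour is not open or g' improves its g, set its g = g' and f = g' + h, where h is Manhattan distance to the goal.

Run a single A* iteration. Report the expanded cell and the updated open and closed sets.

step 1: expand (3,3) (f=7, h=4) → closed; open now [(2,3) g=4 f=9, (2,4) g=3 f=9, (2,5) g=2 f=9, (2,6) g=1 f=9, (3,2) g=4 f=9, (4,5) g=2 f=7, (4,6) g=1 f=7]

expanded=(3,3); open=[(2,3) g=4 f=9, (2,4) g=3 f=9, (2,5) g=2 f=9, (2,6) g=1 f=9, (3,2) g=4 f=9, (4,5) g=2 f=7, (4,6) g=1 f=7]; closed=[(3,3), (3,4), (3,5), (3,6)]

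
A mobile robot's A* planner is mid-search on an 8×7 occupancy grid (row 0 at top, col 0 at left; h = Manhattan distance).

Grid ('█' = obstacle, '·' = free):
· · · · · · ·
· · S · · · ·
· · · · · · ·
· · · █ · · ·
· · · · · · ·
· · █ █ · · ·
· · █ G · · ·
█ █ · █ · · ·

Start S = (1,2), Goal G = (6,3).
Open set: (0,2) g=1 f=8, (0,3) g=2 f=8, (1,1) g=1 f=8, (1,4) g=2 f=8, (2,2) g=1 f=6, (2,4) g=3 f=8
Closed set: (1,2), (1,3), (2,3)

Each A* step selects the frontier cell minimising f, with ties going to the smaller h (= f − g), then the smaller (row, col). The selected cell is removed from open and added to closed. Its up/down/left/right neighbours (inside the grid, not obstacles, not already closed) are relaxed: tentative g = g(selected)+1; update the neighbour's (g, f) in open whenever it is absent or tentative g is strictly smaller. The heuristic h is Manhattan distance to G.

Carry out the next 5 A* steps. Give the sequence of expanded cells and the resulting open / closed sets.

order=[(2,2) → (3,2) → (4,2) → (4,3) → (4,4)]; open=[(0,2) g=1 f=8, (0,3) g=2 f=8, (1,1) g=1 f=8, (1,4) g=2 f=8, (2,1) g=2 f=8, (2,4) g=3 f=8, (3,1) g=3 f=8, (3,4) g=6 f=10, (4,1) g=4 f=8, (4,5) g=6 f=10, (5,4) g=6 f=8]; closed=[(1,2), (1,3), (2,2), (2,3), (3,2), (4,2), (4,3), (4,4)]

step 1: expand (2,2) (f=6, h=5) → closed; open now [(0,2) g=1 f=8, (0,3) g=2 f=8, (1,1) g=1 f=8, (1,4) g=2 f=8, (2,1) g=2 f=8, (2,4) g=3 f=8, (3,2) g=2 f=6]
step 2: expand (3,2) (f=6, h=4) → closed; open now [(0,2) g=1 f=8, (0,3) g=2 f=8, (1,1) g=1 f=8, (1,4) g=2 f=8, (2,1) g=2 f=8, (2,4) g=3 f=8, (3,1) g=3 f=8, (4,2) g=3 f=6]
step 3: expand (4,2) (f=6, h=3) → closed; open now [(0,2) g=1 f=8, (0,3) g=2 f=8, (1,1) g=1 f=8, (1,4) g=2 f=8, (2,1) g=2 f=8, (2,4) g=3 f=8, (3,1) g=3 f=8, (4,1) g=4 f=8, (4,3) g=4 f=6]
step 4: expand (4,3) (f=6, h=2) → closed; open now [(0,2) g=1 f=8, (0,3) g=2 f=8, (1,1) g=1 f=8, (1,4) g=2 f=8, (2,1) g=2 f=8, (2,4) g=3 f=8, (3,1) g=3 f=8, (4,1) g=4 f=8, (4,4) g=5 f=8]
step 5: expand (4,4) (f=8, h=3) → closed; open now [(0,2) g=1 f=8, (0,3) g=2 f=8, (1,1) g=1 f=8, (1,4) g=2 f=8, (2,1) g=2 f=8, (2,4) g=3 f=8, (3,1) g=3 f=8, (3,4) g=6 f=10, (4,1) g=4 f=8, (4,5) g=6 f=10, (5,4) g=6 f=8]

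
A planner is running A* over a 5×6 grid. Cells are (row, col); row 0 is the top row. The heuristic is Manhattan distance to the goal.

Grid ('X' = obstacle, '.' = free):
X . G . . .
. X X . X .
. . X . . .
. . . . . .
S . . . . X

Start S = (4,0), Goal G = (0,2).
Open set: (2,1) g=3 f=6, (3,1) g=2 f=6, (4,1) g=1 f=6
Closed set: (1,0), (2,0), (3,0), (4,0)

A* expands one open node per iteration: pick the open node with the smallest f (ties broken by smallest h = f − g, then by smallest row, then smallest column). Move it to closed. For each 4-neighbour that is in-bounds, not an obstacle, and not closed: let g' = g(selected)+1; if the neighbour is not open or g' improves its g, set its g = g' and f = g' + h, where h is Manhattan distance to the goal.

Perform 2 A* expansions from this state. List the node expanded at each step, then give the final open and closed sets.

step 1: expand (2,1) (f=6, h=3) → closed; open now [(3,1) g=2 f=6, (4,1) g=1 f=6]
step 2: expand (3,1) (f=6, h=4) → closed; open now [(3,2) g=3 f=6, (4,1) g=1 f=6]

order=[(2,1) → (3,1)]; open=[(3,2) g=3 f=6, (4,1) g=1 f=6]; closed=[(1,0), (2,0), (2,1), (3,0), (3,1), (4,0)]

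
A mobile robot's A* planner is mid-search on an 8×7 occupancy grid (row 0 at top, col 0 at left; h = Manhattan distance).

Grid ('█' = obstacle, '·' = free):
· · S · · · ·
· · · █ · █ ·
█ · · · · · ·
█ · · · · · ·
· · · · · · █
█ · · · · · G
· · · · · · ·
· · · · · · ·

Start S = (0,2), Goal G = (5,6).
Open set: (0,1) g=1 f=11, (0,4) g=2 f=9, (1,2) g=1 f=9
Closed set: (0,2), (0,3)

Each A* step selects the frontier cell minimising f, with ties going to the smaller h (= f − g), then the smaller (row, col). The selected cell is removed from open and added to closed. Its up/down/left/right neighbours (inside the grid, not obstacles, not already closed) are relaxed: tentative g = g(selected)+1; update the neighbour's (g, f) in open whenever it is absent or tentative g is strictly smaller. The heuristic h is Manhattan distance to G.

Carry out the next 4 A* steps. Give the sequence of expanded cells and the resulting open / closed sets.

order=[(0,4) → (0,5) → (0,6) → (1,6)]; open=[(0,1) g=1 f=11, (1,2) g=1 f=9, (1,4) g=3 f=9, (2,6) g=6 f=9]; closed=[(0,2), (0,3), (0,4), (0,5), (0,6), (1,6)]

step 1: expand (0,4) (f=9, h=7) → closed; open now [(0,1) g=1 f=11, (0,5) g=3 f=9, (1,2) g=1 f=9, (1,4) g=3 f=9]
step 2: expand (0,5) (f=9, h=6) → closed; open now [(0,1) g=1 f=11, (0,6) g=4 f=9, (1,2) g=1 f=9, (1,4) g=3 f=9]
step 3: expand (0,6) (f=9, h=5) → closed; open now [(0,1) g=1 f=11, (1,2) g=1 f=9, (1,4) g=3 f=9, (1,6) g=5 f=9]
step 4: expand (1,6) (f=9, h=4) → closed; open now [(0,1) g=1 f=11, (1,2) g=1 f=9, (1,4) g=3 f=9, (2,6) g=6 f=9]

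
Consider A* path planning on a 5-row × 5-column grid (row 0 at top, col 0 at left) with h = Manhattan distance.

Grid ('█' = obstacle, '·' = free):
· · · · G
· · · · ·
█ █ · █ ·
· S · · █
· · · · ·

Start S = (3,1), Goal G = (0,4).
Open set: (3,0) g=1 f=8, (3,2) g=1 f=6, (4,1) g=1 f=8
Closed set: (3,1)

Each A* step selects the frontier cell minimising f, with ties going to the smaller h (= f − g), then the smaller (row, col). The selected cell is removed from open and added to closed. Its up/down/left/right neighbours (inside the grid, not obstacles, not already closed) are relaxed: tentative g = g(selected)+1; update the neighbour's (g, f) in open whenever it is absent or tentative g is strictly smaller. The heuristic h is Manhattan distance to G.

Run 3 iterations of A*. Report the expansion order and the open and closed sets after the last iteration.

order=[(3,2) → (2,2) → (1,2)]; open=[(0,2) g=4 f=6, (1,1) g=4 f=8, (1,3) g=4 f=6, (3,0) g=1 f=8, (3,3) g=2 f=6, (4,1) g=1 f=8, (4,2) g=2 f=8]; closed=[(1,2), (2,2), (3,1), (3,2)]

step 1: expand (3,2) (f=6, h=5) → closed; open now [(2,2) g=2 f=6, (3,0) g=1 f=8, (3,3) g=2 f=6, (4,1) g=1 f=8, (4,2) g=2 f=8]
step 2: expand (2,2) (f=6, h=4) → closed; open now [(1,2) g=3 f=6, (3,0) g=1 f=8, (3,3) g=2 f=6, (4,1) g=1 f=8, (4,2) g=2 f=8]
step 3: expand (1,2) (f=6, h=3) → closed; open now [(0,2) g=4 f=6, (1,1) g=4 f=8, (1,3) g=4 f=6, (3,0) g=1 f=8, (3,3) g=2 f=6, (4,1) g=1 f=8, (4,2) g=2 f=8]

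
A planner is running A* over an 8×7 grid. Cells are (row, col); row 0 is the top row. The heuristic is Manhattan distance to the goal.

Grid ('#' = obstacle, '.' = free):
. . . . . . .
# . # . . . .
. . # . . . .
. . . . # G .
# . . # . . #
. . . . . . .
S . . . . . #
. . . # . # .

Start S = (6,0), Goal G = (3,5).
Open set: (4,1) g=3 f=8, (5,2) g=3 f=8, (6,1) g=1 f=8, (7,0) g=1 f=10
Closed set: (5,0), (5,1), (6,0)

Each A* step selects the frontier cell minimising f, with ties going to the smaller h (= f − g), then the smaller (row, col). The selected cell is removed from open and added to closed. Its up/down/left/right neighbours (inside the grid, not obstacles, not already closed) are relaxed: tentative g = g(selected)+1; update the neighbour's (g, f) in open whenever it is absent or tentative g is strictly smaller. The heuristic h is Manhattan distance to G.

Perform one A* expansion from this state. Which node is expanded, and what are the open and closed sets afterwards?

expanded=(4,1); open=[(3,1) g=4 f=8, (4,2) g=4 f=8, (5,2) g=3 f=8, (6,1) g=1 f=8, (7,0) g=1 f=10]; closed=[(4,1), (5,0), (5,1), (6,0)]

step 1: expand (4,1) (f=8, h=5) → closed; open now [(3,1) g=4 f=8, (4,2) g=4 f=8, (5,2) g=3 f=8, (6,1) g=1 f=8, (7,0) g=1 f=10]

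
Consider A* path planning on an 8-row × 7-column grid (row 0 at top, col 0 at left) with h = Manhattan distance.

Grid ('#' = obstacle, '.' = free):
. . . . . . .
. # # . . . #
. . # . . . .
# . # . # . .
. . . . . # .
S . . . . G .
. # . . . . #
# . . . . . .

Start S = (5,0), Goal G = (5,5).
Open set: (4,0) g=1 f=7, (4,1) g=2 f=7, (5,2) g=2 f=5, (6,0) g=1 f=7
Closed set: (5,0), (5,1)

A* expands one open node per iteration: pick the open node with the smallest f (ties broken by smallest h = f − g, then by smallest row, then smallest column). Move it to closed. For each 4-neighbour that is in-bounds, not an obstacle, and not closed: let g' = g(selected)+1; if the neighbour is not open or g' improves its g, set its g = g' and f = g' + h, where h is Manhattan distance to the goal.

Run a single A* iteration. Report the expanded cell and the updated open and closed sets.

expanded=(5,2); open=[(4,0) g=1 f=7, (4,1) g=2 f=7, (4,2) g=3 f=7, (5,3) g=3 f=5, (6,0) g=1 f=7, (6,2) g=3 f=7]; closed=[(5,0), (5,1), (5,2)]

step 1: expand (5,2) (f=5, h=3) → closed; open now [(4,0) g=1 f=7, (4,1) g=2 f=7, (4,2) g=3 f=7, (5,3) g=3 f=5, (6,0) g=1 f=7, (6,2) g=3 f=7]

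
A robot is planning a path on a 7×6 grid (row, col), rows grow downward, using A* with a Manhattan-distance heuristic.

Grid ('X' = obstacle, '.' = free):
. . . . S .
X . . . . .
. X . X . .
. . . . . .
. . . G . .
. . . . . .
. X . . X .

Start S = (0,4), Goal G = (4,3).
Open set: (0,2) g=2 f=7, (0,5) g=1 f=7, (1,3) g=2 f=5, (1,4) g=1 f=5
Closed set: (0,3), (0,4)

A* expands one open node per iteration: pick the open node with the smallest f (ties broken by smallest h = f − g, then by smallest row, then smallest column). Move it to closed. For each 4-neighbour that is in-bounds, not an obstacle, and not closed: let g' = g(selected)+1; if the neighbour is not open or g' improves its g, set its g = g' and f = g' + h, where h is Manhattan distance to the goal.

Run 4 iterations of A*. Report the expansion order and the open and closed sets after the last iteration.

order=[(1,3) → (1,4) → (2,4) → (3,4)]; open=[(0,2) g=2 f=7, (0,5) g=1 f=7, (1,2) g=3 f=7, (1,5) g=2 f=7, (2,5) g=3 f=7, (3,3) g=4 f=5, (3,5) g=4 f=7, (4,4) g=4 f=5]; closed=[(0,3), (0,4), (1,3), (1,4), (2,4), (3,4)]

step 1: expand (1,3) (f=5, h=3) → closed; open now [(0,2) g=2 f=7, (0,5) g=1 f=7, (1,2) g=3 f=7, (1,4) g=1 f=5]
step 2: expand (1,4) (f=5, h=4) → closed; open now [(0,2) g=2 f=7, (0,5) g=1 f=7, (1,2) g=3 f=7, (1,5) g=2 f=7, (2,4) g=2 f=5]
step 3: expand (2,4) (f=5, h=3) → closed; open now [(0,2) g=2 f=7, (0,5) g=1 f=7, (1,2) g=3 f=7, (1,5) g=2 f=7, (2,5) g=3 f=7, (3,4) g=3 f=5]
step 4: expand (3,4) (f=5, h=2) → closed; open now [(0,2) g=2 f=7, (0,5) g=1 f=7, (1,2) g=3 f=7, (1,5) g=2 f=7, (2,5) g=3 f=7, (3,3) g=4 f=5, (3,5) g=4 f=7, (4,4) g=4 f=5]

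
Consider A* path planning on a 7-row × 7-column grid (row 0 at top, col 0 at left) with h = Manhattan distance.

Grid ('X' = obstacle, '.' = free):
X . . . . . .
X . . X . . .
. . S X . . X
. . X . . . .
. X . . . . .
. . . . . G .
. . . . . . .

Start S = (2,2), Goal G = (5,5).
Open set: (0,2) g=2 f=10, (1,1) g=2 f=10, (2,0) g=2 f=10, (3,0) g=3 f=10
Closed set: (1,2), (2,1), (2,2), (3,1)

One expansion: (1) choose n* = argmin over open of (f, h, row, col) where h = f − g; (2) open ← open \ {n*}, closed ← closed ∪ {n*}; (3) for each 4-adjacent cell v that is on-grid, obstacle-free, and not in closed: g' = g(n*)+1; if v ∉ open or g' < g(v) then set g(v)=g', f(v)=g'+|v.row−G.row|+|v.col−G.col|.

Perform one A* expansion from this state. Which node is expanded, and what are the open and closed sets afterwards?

step 1: expand (3,0) (f=10, h=7) → closed; open now [(0,2) g=2 f=10, (1,1) g=2 f=10, (2,0) g=2 f=10, (4,0) g=4 f=10]

expanded=(3,0); open=[(0,2) g=2 f=10, (1,1) g=2 f=10, (2,0) g=2 f=10, (4,0) g=4 f=10]; closed=[(1,2), (2,1), (2,2), (3,0), (3,1)]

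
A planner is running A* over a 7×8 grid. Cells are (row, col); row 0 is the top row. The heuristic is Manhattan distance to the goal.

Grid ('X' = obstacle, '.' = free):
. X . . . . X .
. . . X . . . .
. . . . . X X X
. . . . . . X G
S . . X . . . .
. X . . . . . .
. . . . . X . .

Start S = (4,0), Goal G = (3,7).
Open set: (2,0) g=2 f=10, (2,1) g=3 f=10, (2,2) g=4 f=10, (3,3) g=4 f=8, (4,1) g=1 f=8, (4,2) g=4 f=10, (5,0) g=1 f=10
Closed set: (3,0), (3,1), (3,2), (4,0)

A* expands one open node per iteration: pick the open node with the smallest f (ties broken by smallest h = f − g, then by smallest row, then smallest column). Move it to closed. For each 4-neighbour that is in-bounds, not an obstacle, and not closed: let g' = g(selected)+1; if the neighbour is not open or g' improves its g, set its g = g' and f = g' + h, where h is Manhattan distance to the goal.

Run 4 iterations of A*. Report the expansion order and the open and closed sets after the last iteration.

order=[(3,3) → (3,4) → (3,5) → (4,1)]; open=[(2,0) g=2 f=10, (2,1) g=3 f=10, (2,2) g=4 f=10, (2,3) g=5 f=10, (2,4) g=6 f=10, (4,2) g=2 f=8, (4,4) g=6 f=10, (4,5) g=7 f=10, (5,0) g=1 f=10]; closed=[(3,0), (3,1), (3,2), (3,3), (3,4), (3,5), (4,0), (4,1)]

step 1: expand (3,3) (f=8, h=4) → closed; open now [(2,0) g=2 f=10, (2,1) g=3 f=10, (2,2) g=4 f=10, (2,3) g=5 f=10, (3,4) g=5 f=8, (4,1) g=1 f=8, (4,2) g=4 f=10, (5,0) g=1 f=10]
step 2: expand (3,4) (f=8, h=3) → closed; open now [(2,0) g=2 f=10, (2,1) g=3 f=10, (2,2) g=4 f=10, (2,3) g=5 f=10, (2,4) g=6 f=10, (3,5) g=6 f=8, (4,1) g=1 f=8, (4,2) g=4 f=10, (4,4) g=6 f=10, (5,0) g=1 f=10]
step 3: expand (3,5) (f=8, h=2) → closed; open now [(2,0) g=2 f=10, (2,1) g=3 f=10, (2,2) g=4 f=10, (2,3) g=5 f=10, (2,4) g=6 f=10, (4,1) g=1 f=8, (4,2) g=4 f=10, (4,4) g=6 f=10, (4,5) g=7 f=10, (5,0) g=1 f=10]
step 4: expand (4,1) (f=8, h=7) → closed; open now [(2,0) g=2 f=10, (2,1) g=3 f=10, (2,2) g=4 f=10, (2,3) g=5 f=10, (2,4) g=6 f=10, (4,2) g=2 f=8, (4,4) g=6 f=10, (4,5) g=7 f=10, (5,0) g=1 f=10]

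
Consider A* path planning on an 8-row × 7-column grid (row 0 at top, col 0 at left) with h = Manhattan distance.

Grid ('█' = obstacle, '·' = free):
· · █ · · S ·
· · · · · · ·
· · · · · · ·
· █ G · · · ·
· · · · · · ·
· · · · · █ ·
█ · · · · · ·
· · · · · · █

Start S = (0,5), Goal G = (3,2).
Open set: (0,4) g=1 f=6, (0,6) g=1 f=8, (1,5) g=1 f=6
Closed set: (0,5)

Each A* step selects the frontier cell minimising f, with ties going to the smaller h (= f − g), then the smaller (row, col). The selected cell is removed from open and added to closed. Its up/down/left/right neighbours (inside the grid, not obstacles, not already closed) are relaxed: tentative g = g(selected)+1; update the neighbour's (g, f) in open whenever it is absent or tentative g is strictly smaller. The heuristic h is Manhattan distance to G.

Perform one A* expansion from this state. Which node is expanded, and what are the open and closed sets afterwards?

expanded=(0,4); open=[(0,3) g=2 f=6, (0,6) g=1 f=8, (1,4) g=2 f=6, (1,5) g=1 f=6]; closed=[(0,4), (0,5)]

step 1: expand (0,4) (f=6, h=5) → closed; open now [(0,3) g=2 f=6, (0,6) g=1 f=8, (1,4) g=2 f=6, (1,5) g=1 f=6]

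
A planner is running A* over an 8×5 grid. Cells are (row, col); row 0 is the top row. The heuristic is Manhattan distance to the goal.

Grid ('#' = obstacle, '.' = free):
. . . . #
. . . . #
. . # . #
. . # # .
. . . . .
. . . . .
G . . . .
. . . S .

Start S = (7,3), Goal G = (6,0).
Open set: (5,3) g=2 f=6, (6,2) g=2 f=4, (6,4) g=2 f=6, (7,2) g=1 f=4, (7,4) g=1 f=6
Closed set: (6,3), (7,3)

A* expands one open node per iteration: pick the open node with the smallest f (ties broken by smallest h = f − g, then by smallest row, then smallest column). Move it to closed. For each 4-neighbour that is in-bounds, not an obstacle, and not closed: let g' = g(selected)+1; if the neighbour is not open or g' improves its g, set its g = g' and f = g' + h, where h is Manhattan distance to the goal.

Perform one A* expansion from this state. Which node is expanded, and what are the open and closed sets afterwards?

expanded=(6,2); open=[(5,2) g=3 f=6, (5,3) g=2 f=6, (6,1) g=3 f=4, (6,4) g=2 f=6, (7,2) g=1 f=4, (7,4) g=1 f=6]; closed=[(6,2), (6,3), (7,3)]

step 1: expand (6,2) (f=4, h=2) → closed; open now [(5,2) g=3 f=6, (5,3) g=2 f=6, (6,1) g=3 f=4, (6,4) g=2 f=6, (7,2) g=1 f=4, (7,4) g=1 f=6]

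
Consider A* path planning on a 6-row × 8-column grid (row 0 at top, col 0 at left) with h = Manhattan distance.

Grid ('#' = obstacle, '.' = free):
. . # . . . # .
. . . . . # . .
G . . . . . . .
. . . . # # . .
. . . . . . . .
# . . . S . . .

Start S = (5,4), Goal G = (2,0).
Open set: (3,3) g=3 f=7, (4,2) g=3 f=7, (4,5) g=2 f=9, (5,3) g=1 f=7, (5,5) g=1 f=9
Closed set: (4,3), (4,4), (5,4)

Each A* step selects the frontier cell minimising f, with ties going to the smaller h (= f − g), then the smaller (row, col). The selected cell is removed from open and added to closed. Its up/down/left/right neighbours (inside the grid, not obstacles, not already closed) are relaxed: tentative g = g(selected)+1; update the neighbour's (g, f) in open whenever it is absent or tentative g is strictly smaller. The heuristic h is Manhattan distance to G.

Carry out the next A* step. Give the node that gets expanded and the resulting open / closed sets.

expanded=(3,3); open=[(2,3) g=4 f=7, (3,2) g=4 f=7, (4,2) g=3 f=7, (4,5) g=2 f=9, (5,3) g=1 f=7, (5,5) g=1 f=9]; closed=[(3,3), (4,3), (4,4), (5,4)]

step 1: expand (3,3) (f=7, h=4) → closed; open now [(2,3) g=4 f=7, (3,2) g=4 f=7, (4,2) g=3 f=7, (4,5) g=2 f=9, (5,3) g=1 f=7, (5,5) g=1 f=9]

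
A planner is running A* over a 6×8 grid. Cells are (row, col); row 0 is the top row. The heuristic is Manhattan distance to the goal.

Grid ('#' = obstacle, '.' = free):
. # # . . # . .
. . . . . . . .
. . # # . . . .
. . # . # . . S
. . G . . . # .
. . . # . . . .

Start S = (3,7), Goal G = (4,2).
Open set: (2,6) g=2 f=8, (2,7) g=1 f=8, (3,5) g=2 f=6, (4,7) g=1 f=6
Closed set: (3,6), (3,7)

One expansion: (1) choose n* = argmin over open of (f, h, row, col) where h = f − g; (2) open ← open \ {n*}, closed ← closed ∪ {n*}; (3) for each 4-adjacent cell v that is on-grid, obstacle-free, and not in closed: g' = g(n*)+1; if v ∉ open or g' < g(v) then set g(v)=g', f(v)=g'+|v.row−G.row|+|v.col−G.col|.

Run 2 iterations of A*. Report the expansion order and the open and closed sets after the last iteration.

step 1: expand (3,5) (f=6, h=4) → closed; open now [(2,5) g=3 f=8, (2,6) g=2 f=8, (2,7) g=1 f=8, (4,5) g=3 f=6, (4,7) g=1 f=6]
step 2: expand (4,5) (f=6, h=3) → closed; open now [(2,5) g=3 f=8, (2,6) g=2 f=8, (2,7) g=1 f=8, (4,4) g=4 f=6, (4,7) g=1 f=6, (5,5) g=4 f=8]

order=[(3,5) → (4,5)]; open=[(2,5) g=3 f=8, (2,6) g=2 f=8, (2,7) g=1 f=8, (4,4) g=4 f=6, (4,7) g=1 f=6, (5,5) g=4 f=8]; closed=[(3,5), (3,6), (3,7), (4,5)]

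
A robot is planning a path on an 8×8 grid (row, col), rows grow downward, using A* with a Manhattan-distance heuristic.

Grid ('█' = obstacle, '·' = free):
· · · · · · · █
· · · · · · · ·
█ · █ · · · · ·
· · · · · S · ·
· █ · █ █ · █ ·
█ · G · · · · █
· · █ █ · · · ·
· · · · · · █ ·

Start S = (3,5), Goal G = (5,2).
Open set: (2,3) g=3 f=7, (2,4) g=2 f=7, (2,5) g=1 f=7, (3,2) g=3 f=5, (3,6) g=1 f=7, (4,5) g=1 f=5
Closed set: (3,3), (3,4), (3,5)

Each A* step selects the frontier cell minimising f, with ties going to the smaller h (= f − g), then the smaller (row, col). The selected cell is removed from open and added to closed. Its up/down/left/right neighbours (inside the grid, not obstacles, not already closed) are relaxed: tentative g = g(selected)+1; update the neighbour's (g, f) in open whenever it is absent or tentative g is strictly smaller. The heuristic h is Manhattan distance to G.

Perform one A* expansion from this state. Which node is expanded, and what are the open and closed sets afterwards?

expanded=(3,2); open=[(2,3) g=3 f=7, (2,4) g=2 f=7, (2,5) g=1 f=7, (3,1) g=4 f=7, (3,6) g=1 f=7, (4,2) g=4 f=5, (4,5) g=1 f=5]; closed=[(3,2), (3,3), (3,4), (3,5)]

step 1: expand (3,2) (f=5, h=2) → closed; open now [(2,3) g=3 f=7, (2,4) g=2 f=7, (2,5) g=1 f=7, (3,1) g=4 f=7, (3,6) g=1 f=7, (4,2) g=4 f=5, (4,5) g=1 f=5]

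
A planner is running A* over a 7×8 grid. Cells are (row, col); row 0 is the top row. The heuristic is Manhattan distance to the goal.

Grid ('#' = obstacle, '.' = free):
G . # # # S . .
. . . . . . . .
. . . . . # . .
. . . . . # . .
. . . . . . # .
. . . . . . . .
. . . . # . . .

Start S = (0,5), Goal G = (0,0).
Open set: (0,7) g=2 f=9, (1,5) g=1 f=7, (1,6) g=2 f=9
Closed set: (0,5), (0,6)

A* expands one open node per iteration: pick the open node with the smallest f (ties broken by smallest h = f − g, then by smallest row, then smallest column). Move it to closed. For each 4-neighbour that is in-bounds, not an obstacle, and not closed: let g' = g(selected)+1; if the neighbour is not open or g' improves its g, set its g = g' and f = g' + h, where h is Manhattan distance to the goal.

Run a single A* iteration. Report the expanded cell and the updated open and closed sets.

expanded=(1,5); open=[(0,7) g=2 f=9, (1,4) g=2 f=7, (1,6) g=2 f=9]; closed=[(0,5), (0,6), (1,5)]

step 1: expand (1,5) (f=7, h=6) → closed; open now [(0,7) g=2 f=9, (1,4) g=2 f=7, (1,6) g=2 f=9]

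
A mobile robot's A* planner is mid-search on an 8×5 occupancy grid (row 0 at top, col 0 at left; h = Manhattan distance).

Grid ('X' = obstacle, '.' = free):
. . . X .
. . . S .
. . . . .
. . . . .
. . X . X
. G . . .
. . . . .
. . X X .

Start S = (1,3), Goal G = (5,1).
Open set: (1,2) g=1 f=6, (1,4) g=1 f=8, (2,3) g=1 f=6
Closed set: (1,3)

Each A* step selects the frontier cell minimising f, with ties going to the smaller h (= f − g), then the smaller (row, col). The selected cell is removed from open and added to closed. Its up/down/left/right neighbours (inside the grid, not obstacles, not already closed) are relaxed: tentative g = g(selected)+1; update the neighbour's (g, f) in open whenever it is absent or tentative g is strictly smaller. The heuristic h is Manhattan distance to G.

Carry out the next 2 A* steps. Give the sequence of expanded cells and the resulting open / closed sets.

order=[(1,2) → (1,1)]; open=[(0,1) g=3 f=8, (0,2) g=2 f=8, (1,0) g=3 f=8, (1,4) g=1 f=8, (2,1) g=3 f=6, (2,2) g=2 f=6, (2,3) g=1 f=6]; closed=[(1,1), (1,2), (1,3)]

step 1: expand (1,2) (f=6, h=5) → closed; open now [(0,2) g=2 f=8, (1,1) g=2 f=6, (1,4) g=1 f=8, (2,2) g=2 f=6, (2,3) g=1 f=6]
step 2: expand (1,1) (f=6, h=4) → closed; open now [(0,1) g=3 f=8, (0,2) g=2 f=8, (1,0) g=3 f=8, (1,4) g=1 f=8, (2,1) g=3 f=6, (2,2) g=2 f=6, (2,3) g=1 f=6]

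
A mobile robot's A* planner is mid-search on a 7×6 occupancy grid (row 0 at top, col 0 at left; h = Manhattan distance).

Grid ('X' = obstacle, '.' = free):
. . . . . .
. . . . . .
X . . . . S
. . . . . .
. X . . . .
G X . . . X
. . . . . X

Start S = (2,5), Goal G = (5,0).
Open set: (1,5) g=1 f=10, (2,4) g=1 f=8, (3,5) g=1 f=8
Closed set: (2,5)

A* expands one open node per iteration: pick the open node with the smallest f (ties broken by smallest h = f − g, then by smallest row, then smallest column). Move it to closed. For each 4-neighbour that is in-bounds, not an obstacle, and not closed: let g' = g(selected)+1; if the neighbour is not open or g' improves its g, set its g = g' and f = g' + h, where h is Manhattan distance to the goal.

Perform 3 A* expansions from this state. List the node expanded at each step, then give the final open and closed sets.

step 1: expand (2,4) (f=8, h=7) → closed; open now [(1,4) g=2 f=10, (1,5) g=1 f=10, (2,3) g=2 f=8, (3,4) g=2 f=8, (3,5) g=1 f=8]
step 2: expand (2,3) (f=8, h=6) → closed; open now [(1,3) g=3 f=10, (1,4) g=2 f=10, (1,5) g=1 f=10, (2,2) g=3 f=8, (3,3) g=3 f=8, (3,4) g=2 f=8, (3,5) g=1 f=8]
step 3: expand (2,2) (f=8, h=5) → closed; open now [(1,2) g=4 f=10, (1,3) g=3 f=10, (1,4) g=2 f=10, (1,5) g=1 f=10, (2,1) g=4 f=8, (3,2) g=4 f=8, (3,3) g=3 f=8, (3,4) g=2 f=8, (3,5) g=1 f=8]

order=[(2,4) → (2,3) → (2,2)]; open=[(1,2) g=4 f=10, (1,3) g=3 f=10, (1,4) g=2 f=10, (1,5) g=1 f=10, (2,1) g=4 f=8, (3,2) g=4 f=8, (3,3) g=3 f=8, (3,4) g=2 f=8, (3,5) g=1 f=8]; closed=[(2,2), (2,3), (2,4), (2,5)]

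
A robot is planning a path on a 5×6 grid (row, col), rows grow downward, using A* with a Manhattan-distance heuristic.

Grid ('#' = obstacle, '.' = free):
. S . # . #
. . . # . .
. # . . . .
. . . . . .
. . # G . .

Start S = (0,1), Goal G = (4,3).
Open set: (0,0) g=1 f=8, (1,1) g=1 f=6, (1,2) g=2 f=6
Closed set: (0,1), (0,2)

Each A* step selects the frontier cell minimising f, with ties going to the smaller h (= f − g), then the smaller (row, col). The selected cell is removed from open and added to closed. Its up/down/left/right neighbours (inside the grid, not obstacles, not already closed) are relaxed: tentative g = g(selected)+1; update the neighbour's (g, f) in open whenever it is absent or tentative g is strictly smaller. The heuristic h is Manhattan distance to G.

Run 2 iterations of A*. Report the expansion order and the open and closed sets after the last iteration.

order=[(1,2) → (2,2)]; open=[(0,0) g=1 f=8, (1,1) g=1 f=6, (2,3) g=4 f=6, (3,2) g=4 f=6]; closed=[(0,1), (0,2), (1,2), (2,2)]

step 1: expand (1,2) (f=6, h=4) → closed; open now [(0,0) g=1 f=8, (1,1) g=1 f=6, (2,2) g=3 f=6]
step 2: expand (2,2) (f=6, h=3) → closed; open now [(0,0) g=1 f=8, (1,1) g=1 f=6, (2,3) g=4 f=6, (3,2) g=4 f=6]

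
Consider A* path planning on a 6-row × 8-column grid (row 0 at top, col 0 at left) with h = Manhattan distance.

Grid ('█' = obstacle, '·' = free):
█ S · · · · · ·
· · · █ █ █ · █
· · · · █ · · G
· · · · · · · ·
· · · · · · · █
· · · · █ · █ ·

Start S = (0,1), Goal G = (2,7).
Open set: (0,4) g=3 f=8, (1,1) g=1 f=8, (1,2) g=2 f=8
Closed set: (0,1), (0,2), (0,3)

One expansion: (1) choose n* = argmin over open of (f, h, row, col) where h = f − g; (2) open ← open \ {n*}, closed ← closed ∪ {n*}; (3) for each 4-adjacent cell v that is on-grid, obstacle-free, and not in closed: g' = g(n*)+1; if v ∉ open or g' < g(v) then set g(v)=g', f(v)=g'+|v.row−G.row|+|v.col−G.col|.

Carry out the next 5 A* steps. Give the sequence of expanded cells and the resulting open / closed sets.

order=[(0,4) → (0,5) → (0,6) → (0,7) → (1,6)]; open=[(1,1) g=1 f=8, (1,2) g=2 f=8, (2,6) g=7 f=8]; closed=[(0,1), (0,2), (0,3), (0,4), (0,5), (0,6), (0,7), (1,6)]

step 1: expand (0,4) (f=8, h=5) → closed; open now [(0,5) g=4 f=8, (1,1) g=1 f=8, (1,2) g=2 f=8]
step 2: expand (0,5) (f=8, h=4) → closed; open now [(0,6) g=5 f=8, (1,1) g=1 f=8, (1,2) g=2 f=8]
step 3: expand (0,6) (f=8, h=3) → closed; open now [(0,7) g=6 f=8, (1,1) g=1 f=8, (1,2) g=2 f=8, (1,6) g=6 f=8]
step 4: expand (0,7) (f=8, h=2) → closed; open now [(1,1) g=1 f=8, (1,2) g=2 f=8, (1,6) g=6 f=8]
step 5: expand (1,6) (f=8, h=2) → closed; open now [(1,1) g=1 f=8, (1,2) g=2 f=8, (2,6) g=7 f=8]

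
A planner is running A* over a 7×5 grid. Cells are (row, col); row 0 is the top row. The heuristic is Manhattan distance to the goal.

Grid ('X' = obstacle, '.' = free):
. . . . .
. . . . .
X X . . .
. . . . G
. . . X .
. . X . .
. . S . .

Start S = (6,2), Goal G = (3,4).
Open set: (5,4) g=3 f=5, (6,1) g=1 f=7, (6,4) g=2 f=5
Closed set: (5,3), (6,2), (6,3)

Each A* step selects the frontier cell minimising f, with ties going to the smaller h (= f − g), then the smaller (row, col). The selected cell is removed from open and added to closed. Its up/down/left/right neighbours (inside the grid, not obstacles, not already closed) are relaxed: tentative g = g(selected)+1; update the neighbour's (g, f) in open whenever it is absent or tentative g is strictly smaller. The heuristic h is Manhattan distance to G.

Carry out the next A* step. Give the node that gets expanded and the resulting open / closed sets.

expanded=(5,4); open=[(4,4) g=4 f=5, (6,1) g=1 f=7, (6,4) g=2 f=5]; closed=[(5,3), (5,4), (6,2), (6,3)]

step 1: expand (5,4) (f=5, h=2) → closed; open now [(4,4) g=4 f=5, (6,1) g=1 f=7, (6,4) g=2 f=5]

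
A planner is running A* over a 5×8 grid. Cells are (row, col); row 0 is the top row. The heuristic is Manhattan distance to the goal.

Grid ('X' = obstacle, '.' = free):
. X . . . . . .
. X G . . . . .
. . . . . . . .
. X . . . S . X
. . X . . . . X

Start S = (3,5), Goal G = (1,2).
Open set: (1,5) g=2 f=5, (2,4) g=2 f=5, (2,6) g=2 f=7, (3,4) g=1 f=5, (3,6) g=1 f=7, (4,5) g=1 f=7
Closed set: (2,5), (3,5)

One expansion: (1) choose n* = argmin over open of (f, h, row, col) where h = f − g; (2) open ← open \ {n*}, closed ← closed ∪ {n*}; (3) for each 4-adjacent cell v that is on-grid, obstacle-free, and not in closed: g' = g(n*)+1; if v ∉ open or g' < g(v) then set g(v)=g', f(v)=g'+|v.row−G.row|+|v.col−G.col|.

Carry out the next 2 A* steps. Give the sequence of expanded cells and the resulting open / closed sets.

order=[(1,5) → (1,4)]; open=[(0,4) g=4 f=7, (0,5) g=3 f=7, (1,3) g=4 f=5, (1,6) g=3 f=7, (2,4) g=2 f=5, (2,6) g=2 f=7, (3,4) g=1 f=5, (3,6) g=1 f=7, (4,5) g=1 f=7]; closed=[(1,4), (1,5), (2,5), (3,5)]

step 1: expand (1,5) (f=5, h=3) → closed; open now [(0,5) g=3 f=7, (1,4) g=3 f=5, (1,6) g=3 f=7, (2,4) g=2 f=5, (2,6) g=2 f=7, (3,4) g=1 f=5, (3,6) g=1 f=7, (4,5) g=1 f=7]
step 2: expand (1,4) (f=5, h=2) → closed; open now [(0,4) g=4 f=7, (0,5) g=3 f=7, (1,3) g=4 f=5, (1,6) g=3 f=7, (2,4) g=2 f=5, (2,6) g=2 f=7, (3,4) g=1 f=5, (3,6) g=1 f=7, (4,5) g=1 f=7]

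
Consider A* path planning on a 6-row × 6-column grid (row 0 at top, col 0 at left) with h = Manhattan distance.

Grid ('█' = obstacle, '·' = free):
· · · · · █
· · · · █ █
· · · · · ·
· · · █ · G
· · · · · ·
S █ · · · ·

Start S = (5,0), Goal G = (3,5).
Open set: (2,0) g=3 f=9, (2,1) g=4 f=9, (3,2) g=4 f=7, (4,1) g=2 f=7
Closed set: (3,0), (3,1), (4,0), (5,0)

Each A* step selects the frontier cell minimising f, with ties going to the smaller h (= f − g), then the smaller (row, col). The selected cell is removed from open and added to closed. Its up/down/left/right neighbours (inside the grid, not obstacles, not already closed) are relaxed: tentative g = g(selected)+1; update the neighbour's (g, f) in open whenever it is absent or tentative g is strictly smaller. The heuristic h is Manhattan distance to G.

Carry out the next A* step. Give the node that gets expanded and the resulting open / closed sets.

expanded=(3,2); open=[(2,0) g=3 f=9, (2,1) g=4 f=9, (2,2) g=5 f=9, (4,1) g=2 f=7, (4,2) g=5 f=9]; closed=[(3,0), (3,1), (3,2), (4,0), (5,0)]

step 1: expand (3,2) (f=7, h=3) → closed; open now [(2,0) g=3 f=9, (2,1) g=4 f=9, (2,2) g=5 f=9, (4,1) g=2 f=7, (4,2) g=5 f=9]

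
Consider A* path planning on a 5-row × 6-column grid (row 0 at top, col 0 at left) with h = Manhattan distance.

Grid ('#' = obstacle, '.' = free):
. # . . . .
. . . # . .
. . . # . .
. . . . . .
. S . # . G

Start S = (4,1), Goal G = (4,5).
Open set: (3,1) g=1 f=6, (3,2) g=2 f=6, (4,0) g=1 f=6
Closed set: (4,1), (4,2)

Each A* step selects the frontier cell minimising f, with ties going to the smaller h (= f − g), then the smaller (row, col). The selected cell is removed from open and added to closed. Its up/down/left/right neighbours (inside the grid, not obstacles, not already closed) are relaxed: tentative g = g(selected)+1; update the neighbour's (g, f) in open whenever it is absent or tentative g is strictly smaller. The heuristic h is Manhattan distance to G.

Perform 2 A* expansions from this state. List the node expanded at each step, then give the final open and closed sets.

order=[(3,2) → (3,3)]; open=[(2,2) g=3 f=8, (3,1) g=1 f=6, (3,4) g=4 f=6, (4,0) g=1 f=6]; closed=[(3,2), (3,3), (4,1), (4,2)]

step 1: expand (3,2) (f=6, h=4) → closed; open now [(2,2) g=3 f=8, (3,1) g=1 f=6, (3,3) g=3 f=6, (4,0) g=1 f=6]
step 2: expand (3,3) (f=6, h=3) → closed; open now [(2,2) g=3 f=8, (3,1) g=1 f=6, (3,4) g=4 f=6, (4,0) g=1 f=6]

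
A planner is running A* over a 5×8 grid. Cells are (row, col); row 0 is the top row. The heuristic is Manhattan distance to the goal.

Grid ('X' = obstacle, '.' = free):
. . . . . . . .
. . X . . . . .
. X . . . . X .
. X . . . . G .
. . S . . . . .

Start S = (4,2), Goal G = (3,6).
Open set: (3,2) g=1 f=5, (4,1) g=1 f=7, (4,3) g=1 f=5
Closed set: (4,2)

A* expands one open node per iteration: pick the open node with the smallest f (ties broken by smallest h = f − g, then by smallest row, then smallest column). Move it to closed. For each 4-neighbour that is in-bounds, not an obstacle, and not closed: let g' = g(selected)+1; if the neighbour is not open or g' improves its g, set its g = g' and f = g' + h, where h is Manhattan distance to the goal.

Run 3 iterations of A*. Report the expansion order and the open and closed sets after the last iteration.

step 1: expand (3,2) (f=5, h=4) → closed; open now [(2,2) g=2 f=7, (3,3) g=2 f=5, (4,1) g=1 f=7, (4,3) g=1 f=5]
step 2: expand (3,3) (f=5, h=3) → closed; open now [(2,2) g=2 f=7, (2,3) g=3 f=7, (3,4) g=3 f=5, (4,1) g=1 f=7, (4,3) g=1 f=5]
step 3: expand (3,4) (f=5, h=2) → closed; open now [(2,2) g=2 f=7, (2,3) g=3 f=7, (2,4) g=4 f=7, (3,5) g=4 f=5, (4,1) g=1 f=7, (4,3) g=1 f=5, (4,4) g=4 f=7]

order=[(3,2) → (3,3) → (3,4)]; open=[(2,2) g=2 f=7, (2,3) g=3 f=7, (2,4) g=4 f=7, (3,5) g=4 f=5, (4,1) g=1 f=7, (4,3) g=1 f=5, (4,4) g=4 f=7]; closed=[(3,2), (3,3), (3,4), (4,2)]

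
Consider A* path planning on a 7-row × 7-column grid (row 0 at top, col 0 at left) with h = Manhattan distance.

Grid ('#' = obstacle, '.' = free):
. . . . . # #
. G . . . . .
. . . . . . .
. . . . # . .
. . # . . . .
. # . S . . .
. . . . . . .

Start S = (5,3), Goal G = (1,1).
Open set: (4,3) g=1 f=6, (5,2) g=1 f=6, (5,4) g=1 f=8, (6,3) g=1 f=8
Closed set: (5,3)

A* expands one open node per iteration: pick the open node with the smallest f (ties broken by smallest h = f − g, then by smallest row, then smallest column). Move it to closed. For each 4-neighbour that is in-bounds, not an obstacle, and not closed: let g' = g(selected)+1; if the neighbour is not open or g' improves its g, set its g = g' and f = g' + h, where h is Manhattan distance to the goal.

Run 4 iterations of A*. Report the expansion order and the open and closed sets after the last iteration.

order=[(4,3) → (3,3) → (2,3) → (1,3)]; open=[(0,3) g=5 f=8, (1,2) g=5 f=6, (1,4) g=5 f=8, (2,2) g=4 f=6, (2,4) g=4 f=8, (3,2) g=3 f=6, (4,4) g=2 f=8, (5,2) g=1 f=6, (5,4) g=1 f=8, (6,3) g=1 f=8]; closed=[(1,3), (2,3), (3,3), (4,3), (5,3)]

step 1: expand (4,3) (f=6, h=5) → closed; open now [(3,3) g=2 f=6, (4,4) g=2 f=8, (5,2) g=1 f=6, (5,4) g=1 f=8, (6,3) g=1 f=8]
step 2: expand (3,3) (f=6, h=4) → closed; open now [(2,3) g=3 f=6, (3,2) g=3 f=6, (4,4) g=2 f=8, (5,2) g=1 f=6, (5,4) g=1 f=8, (6,3) g=1 f=8]
step 3: expand (2,3) (f=6, h=3) → closed; open now [(1,3) g=4 f=6, (2,2) g=4 f=6, (2,4) g=4 f=8, (3,2) g=3 f=6, (4,4) g=2 f=8, (5,2) g=1 f=6, (5,4) g=1 f=8, (6,3) g=1 f=8]
step 4: expand (1,3) (f=6, h=2) → closed; open now [(0,3) g=5 f=8, (1,2) g=5 f=6, (1,4) g=5 f=8, (2,2) g=4 f=6, (2,4) g=4 f=8, (3,2) g=3 f=6, (4,4) g=2 f=8, (5,2) g=1 f=6, (5,4) g=1 f=8, (6,3) g=1 f=8]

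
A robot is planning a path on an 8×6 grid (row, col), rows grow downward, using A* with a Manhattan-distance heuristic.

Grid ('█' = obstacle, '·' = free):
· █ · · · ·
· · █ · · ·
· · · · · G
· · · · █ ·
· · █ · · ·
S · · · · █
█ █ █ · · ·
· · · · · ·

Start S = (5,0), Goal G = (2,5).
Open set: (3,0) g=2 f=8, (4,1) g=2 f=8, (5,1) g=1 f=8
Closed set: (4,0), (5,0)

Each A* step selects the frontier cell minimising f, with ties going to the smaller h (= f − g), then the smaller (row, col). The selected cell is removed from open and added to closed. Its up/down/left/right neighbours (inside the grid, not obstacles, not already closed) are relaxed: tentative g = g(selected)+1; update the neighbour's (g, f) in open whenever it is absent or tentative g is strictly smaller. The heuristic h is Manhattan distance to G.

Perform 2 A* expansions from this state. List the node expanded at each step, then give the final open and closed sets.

step 1: expand (3,0) (f=8, h=6) → closed; open now [(2,0) g=3 f=8, (3,1) g=3 f=8, (4,1) g=2 f=8, (5,1) g=1 f=8]
step 2: expand (2,0) (f=8, h=5) → closed; open now [(1,0) g=4 f=10, (2,1) g=4 f=8, (3,1) g=3 f=8, (4,1) g=2 f=8, (5,1) g=1 f=8]

order=[(3,0) → (2,0)]; open=[(1,0) g=4 f=10, (2,1) g=4 f=8, (3,1) g=3 f=8, (4,1) g=2 f=8, (5,1) g=1 f=8]; closed=[(2,0), (3,0), (4,0), (5,0)]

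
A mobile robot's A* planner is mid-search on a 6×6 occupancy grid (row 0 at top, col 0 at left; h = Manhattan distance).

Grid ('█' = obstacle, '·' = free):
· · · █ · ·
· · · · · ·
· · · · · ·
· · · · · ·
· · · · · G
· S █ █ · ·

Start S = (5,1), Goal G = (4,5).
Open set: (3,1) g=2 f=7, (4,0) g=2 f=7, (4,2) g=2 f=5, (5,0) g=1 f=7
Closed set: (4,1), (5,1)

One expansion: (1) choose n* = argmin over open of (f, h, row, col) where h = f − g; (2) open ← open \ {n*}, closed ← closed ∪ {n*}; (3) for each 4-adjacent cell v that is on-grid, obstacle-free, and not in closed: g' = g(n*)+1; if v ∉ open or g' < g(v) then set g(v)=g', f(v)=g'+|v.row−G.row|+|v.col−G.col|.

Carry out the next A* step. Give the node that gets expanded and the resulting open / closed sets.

step 1: expand (4,2) (f=5, h=3) → closed; open now [(3,1) g=2 f=7, (3,2) g=3 f=7, (4,0) g=2 f=7, (4,3) g=3 f=5, (5,0) g=1 f=7]

expanded=(4,2); open=[(3,1) g=2 f=7, (3,2) g=3 f=7, (4,0) g=2 f=7, (4,3) g=3 f=5, (5,0) g=1 f=7]; closed=[(4,1), (4,2), (5,1)]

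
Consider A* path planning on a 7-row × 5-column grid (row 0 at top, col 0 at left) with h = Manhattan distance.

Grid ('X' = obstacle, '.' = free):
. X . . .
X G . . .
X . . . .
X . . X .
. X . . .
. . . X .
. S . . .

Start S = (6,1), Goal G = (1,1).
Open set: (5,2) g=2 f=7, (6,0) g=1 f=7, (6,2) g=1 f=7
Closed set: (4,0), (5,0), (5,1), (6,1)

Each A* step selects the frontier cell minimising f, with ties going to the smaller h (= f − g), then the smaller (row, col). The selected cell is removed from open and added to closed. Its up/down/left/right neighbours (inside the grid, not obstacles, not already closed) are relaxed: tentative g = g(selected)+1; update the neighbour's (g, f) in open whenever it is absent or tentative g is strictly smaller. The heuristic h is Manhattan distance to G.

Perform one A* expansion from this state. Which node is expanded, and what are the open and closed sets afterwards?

expanded=(5,2); open=[(4,2) g=3 f=7, (6,0) g=1 f=7, (6,2) g=1 f=7]; closed=[(4,0), (5,0), (5,1), (5,2), (6,1)]

step 1: expand (5,2) (f=7, h=5) → closed; open now [(4,2) g=3 f=7, (6,0) g=1 f=7, (6,2) g=1 f=7]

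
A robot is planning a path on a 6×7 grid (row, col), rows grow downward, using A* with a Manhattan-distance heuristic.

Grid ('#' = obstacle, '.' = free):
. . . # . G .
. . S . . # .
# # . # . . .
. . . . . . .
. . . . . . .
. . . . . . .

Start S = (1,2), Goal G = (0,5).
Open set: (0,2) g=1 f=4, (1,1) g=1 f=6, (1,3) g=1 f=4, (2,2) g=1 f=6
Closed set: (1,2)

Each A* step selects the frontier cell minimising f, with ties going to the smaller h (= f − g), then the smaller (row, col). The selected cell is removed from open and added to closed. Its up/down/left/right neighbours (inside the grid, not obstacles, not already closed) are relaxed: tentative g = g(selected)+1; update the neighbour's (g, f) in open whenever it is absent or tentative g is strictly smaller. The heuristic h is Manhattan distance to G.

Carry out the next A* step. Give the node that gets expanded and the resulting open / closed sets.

expanded=(0,2); open=[(0,1) g=2 f=6, (1,1) g=1 f=6, (1,3) g=1 f=4, (2,2) g=1 f=6]; closed=[(0,2), (1,2)]

step 1: expand (0,2) (f=4, h=3) → closed; open now [(0,1) g=2 f=6, (1,1) g=1 f=6, (1,3) g=1 f=4, (2,2) g=1 f=6]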